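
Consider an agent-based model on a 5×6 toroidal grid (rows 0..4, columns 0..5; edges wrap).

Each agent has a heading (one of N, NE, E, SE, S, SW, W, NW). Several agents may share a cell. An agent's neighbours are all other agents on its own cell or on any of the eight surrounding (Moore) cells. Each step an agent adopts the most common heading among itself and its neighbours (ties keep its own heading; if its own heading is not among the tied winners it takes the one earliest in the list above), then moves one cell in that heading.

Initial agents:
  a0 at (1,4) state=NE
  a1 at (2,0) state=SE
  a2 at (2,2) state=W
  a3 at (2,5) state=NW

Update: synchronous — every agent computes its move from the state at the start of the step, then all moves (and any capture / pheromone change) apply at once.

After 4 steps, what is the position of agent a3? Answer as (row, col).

(3, 1)

t=1: a0@(0,5):NE a1@(3,1):SE a2@(2,1):W a3@(1,4):NW
t=2: a0@(4,0):NE a1@(4,2):SE a2@(2,0):W a3@(0,3):NW
t=3: a0@(3,1):NE a1@(0,3):SE a2@(2,5):W a3@(4,2):NW
t=4: a0@(2,2):NE a1@(1,4):SE a2@(2,4):W a3@(3,1):NW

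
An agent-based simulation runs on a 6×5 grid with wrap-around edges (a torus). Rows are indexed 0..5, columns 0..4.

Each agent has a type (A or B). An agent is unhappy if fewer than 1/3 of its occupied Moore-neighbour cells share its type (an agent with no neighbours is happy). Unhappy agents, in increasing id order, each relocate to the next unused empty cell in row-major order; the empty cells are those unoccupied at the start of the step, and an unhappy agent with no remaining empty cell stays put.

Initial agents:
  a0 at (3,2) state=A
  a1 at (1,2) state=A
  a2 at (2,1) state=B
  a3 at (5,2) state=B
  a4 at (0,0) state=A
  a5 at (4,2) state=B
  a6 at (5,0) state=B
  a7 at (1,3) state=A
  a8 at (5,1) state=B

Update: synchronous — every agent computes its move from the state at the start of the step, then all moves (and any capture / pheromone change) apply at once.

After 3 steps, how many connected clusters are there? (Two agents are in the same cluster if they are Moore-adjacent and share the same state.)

t=1: a0@(0,1):A a1@(1,2):A a2@(0,2):B a3@(5,2):B a4@(0,3):A a5@(4,2):B a6@(5,0):B a7@(1,3):A a8@(5,1):B
t=2: a0@(0,0):A a1@(1,2):A a2@(0,2):B a3@(5,2):B a4@(0,3):A a5@(4,2):B a6@(5,0):B a7@(1,3):A a8@(5,1):B
t=3: a0@(0,1):A a1@(1,2):A a2@(0,2):B a3@(5,2):B a4@(0,3):A a5@(4,2):B a6@(5,0):B a7@(1,3):A a8@(5,1):B

2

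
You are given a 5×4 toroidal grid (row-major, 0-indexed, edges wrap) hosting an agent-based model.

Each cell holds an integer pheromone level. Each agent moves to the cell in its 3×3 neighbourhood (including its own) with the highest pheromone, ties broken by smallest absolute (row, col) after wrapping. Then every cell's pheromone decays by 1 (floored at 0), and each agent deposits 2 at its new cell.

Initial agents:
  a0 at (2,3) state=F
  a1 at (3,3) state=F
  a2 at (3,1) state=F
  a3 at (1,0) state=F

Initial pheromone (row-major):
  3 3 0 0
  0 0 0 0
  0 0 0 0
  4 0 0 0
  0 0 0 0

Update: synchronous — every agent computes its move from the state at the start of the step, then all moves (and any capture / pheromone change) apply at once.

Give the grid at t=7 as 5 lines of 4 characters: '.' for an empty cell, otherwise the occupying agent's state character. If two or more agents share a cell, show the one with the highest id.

t=1: a0@(3,0) a1@(3,0) a2@(3,0) a3@(0,0) | pheromone: 4 2 0 0 / 0 0 0 0 / 0 0 0 0 / 9 0 0 0 / 0 0 0 0
t=2: a0@(3,0) a1@(3,0) a2@(3,0) a3@(0,0) | pheromone: 5 1 0 0 / 0 0 0 0 / 0 0 0 0 / 14 0 0 0 / 0 0 0 0
t=3: a0@(3,0) a1@(3,0) a2@(3,0) a3@(0,0) | pheromone: 6 0 0 0 / 0 0 0 0 / 0 0 0 0 / 19 0 0 0 / 0 0 0 0
t=4: a0@(3,0) a1@(3,0) a2@(3,0) a3@(0,0) | pheromone: 7 0 0 0 / 0 0 0 0 / 0 0 0 0 / 24 0 0 0 / 0 0 0 0
t=5: a0@(3,0) a1@(3,0) a2@(3,0) a3@(0,0) | pheromone: 8 0 0 0 / 0 0 0 0 / 0 0 0 0 / 29 0 0 0 / 0 0 0 0
t=6: a0@(3,0) a1@(3,0) a2@(3,0) a3@(0,0) | pheromone: 9 0 0 0 / 0 0 0 0 / 0 0 0 0 / 34 0 0 0 / 0 0 0 0
t=7: a0@(3,0) a1@(3,0) a2@(3,0) a3@(0,0) | pheromone: 10 0 0 0 / 0 0 0 0 / 0 0 0 0 / 39 0 0 0 / 0 0 0 0

F...
....
....
F...
....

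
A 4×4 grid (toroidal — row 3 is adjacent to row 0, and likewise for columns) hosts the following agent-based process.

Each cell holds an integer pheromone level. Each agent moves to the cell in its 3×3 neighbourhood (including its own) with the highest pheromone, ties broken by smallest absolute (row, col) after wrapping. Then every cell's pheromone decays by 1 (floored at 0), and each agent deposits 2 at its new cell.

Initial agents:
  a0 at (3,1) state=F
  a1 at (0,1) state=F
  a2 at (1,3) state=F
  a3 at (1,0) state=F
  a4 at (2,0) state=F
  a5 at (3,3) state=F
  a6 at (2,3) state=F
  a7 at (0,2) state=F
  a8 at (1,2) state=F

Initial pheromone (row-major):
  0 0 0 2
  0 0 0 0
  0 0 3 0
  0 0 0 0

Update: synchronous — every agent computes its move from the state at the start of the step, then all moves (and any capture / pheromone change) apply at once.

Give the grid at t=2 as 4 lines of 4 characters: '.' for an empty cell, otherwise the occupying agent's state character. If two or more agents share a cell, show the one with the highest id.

...F
....
..F.
....

t=1: a0@(2,2) a1@(0,0) a2@(2,2) a3@(0,3) a4@(1,0) a5@(2,2) a6@(2,2) a7@(0,3) a8@(2,2) | pheromone: 2 0 0 5 / 2 0 0 0 / 0 0 12 0 / 0 0 0 0
t=2: a0@(2,2) a1@(0,3) a2@(2,2) a3@(0,3) a4@(0,3) a5@(2,2) a6@(2,2) a7@(0,3) a8@(2,2) | pheromone: 1 0 0 12 / 1 0 0 0 / 0 0 21 0 / 0 0 0 0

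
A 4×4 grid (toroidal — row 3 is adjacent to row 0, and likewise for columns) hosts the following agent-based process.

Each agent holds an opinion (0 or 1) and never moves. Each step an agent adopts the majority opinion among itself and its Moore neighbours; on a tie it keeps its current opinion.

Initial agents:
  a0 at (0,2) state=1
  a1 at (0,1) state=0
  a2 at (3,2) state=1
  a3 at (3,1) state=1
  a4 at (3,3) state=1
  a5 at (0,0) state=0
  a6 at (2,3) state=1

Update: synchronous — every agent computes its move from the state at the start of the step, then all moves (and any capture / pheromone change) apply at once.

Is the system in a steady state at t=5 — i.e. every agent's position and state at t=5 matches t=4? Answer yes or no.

t=1: a0@(0,2):1 a1@(0,1):1 a2@(3,2):1 a3@(3,1):1 a4@(3,3):1 a5@(0,0):0 a6@(2,3):1
t=2: a0@(0,2):1 a1@(0,1):1 a2@(3,2):1 a3@(3,1):1 a4@(3,3):1 a5@(0,0):1 a6@(2,3):1
t=3: (unchanged — steady state)

yes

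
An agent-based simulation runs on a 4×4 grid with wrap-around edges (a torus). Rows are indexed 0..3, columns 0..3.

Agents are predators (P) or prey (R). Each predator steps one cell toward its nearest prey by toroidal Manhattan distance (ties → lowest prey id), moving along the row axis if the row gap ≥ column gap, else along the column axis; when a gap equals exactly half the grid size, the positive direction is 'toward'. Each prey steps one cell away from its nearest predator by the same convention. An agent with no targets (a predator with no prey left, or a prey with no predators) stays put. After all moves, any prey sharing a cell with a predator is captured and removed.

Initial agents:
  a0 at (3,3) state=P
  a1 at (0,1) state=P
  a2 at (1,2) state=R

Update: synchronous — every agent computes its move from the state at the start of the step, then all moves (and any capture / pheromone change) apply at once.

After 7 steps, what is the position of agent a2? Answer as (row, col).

(0, 2)

t=1: a0@(0,3):P a1@(1,1):P a2@(2,2):R
t=2: a0@(1,3):P a1@(2,1):P a2@(3,2):R
t=3: a0@(2,3):P a1@(3,1):P a2@(0,2):R
t=4: a0@(3,3):P a1@(0,1):P a2@(1,2):R
t=5: a0@(0,3):P a1@(1,1):P a2@(2,2):R
t=6: a0@(1,3):P a1@(2,1):P a2@(3,2):R
t=7: a0@(2,3):P a1@(3,1):P a2@(0,2):R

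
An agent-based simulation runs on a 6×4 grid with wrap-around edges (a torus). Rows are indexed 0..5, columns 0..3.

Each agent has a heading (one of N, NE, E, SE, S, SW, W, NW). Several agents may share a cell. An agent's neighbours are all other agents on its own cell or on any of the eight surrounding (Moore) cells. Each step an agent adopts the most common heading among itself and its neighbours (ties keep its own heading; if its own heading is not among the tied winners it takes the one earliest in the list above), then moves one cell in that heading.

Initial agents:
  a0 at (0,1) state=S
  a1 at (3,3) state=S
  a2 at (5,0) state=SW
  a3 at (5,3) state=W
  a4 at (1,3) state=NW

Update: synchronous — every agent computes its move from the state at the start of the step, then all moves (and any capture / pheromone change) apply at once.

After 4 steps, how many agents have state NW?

1

t=1: a0@(1,1):S a1@(4,3):S a2@(0,3):SW a3@(5,2):W a4@(0,2):NW
t=2: a0@(2,1):S a1@(5,3):S a2@(1,2):SW a3@(5,1):W a4@(5,1):NW
t=3: a0@(3,1):S a1@(0,3):S a2@(2,1):SW a3@(5,0):W a4@(4,0):NW
t=4: a0@(4,1):S a1@(1,3):S a2@(3,0):SW a3@(5,3):W a4@(3,3):NW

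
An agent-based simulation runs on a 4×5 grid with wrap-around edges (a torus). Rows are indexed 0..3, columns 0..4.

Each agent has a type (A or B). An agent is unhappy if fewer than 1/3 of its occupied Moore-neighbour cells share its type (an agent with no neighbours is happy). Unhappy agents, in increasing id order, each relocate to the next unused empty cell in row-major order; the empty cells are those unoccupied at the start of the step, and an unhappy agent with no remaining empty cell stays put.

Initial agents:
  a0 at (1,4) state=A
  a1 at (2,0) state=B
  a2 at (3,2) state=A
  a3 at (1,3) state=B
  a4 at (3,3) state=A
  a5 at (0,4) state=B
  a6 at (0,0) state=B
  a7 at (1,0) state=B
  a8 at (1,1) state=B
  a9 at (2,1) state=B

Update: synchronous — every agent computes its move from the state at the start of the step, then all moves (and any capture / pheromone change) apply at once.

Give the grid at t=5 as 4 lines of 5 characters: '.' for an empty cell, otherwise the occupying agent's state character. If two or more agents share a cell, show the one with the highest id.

t=1: a0@(0,1):A a1@(2,0):B a2@(3,2):A a3@(1,3):B a4@(3,3):A a5@(0,4):B a6@(0,0):B a7@(1,0):B a8@(1,1):B a9@(2,1):B
t=2: a0@(0,2):A a1@(2,0):B a2@(3,2):A a3@(1,3):B a4@(3,3):A a5@(0,4):B a6@(0,0):B a7@(1,0):B a8@(1,1):B a9@(2,1):B
t=3: (unchanged — steady state)

B.A.B
BB.B.
BB...
..AA.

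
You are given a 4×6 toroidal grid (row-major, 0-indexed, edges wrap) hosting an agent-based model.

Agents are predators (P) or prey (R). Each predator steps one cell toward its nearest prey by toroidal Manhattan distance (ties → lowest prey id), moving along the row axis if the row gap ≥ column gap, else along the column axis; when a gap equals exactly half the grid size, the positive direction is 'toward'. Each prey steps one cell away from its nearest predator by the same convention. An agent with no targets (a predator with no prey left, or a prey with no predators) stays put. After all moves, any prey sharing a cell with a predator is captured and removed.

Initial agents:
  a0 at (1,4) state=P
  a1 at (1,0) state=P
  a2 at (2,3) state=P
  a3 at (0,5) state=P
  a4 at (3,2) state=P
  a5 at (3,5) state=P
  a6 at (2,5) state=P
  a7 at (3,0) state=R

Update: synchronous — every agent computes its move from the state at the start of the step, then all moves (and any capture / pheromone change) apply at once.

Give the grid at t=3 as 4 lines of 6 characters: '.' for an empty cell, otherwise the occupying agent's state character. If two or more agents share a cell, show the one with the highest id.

t=1: a0@(2,4):P a1@(2,0):P a2@(2,4):P a3@(3,5):P a4@(3,1):P a5@(3,0):P a6@(3,5):P
t=2: (unchanged — steady state)

......
......
P...P.
PP...P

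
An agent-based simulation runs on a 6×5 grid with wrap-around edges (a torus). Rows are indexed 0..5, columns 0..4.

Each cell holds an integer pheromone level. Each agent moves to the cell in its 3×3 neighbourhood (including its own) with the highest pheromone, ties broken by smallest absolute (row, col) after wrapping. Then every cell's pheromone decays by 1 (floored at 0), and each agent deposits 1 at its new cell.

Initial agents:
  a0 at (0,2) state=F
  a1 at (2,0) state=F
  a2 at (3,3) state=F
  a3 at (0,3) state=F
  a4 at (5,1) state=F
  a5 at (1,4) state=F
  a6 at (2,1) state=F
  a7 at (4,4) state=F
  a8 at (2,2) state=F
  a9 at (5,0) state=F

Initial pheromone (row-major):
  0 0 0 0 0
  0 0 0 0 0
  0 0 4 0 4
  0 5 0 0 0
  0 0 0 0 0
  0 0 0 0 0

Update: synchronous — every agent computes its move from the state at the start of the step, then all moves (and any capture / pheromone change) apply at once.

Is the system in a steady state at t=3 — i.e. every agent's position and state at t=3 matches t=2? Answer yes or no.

no

t=1: a0@(0,1) a1@(3,1) a2@(2,2) a3@(0,2) a4@(0,0) a5@(2,4) a6@(3,1) a7@(3,0) a8@(3,1) a9@(0,0) | pheromone: 2 1 1 0 0 / 0 0 0 0 0 / 0 0 4 0 4 / 1 7 0 0 0 / 0 0 0 0 0 / 0 0 0 0 0
t=2: a0@(0,0) a1@(3,1) a2@(3,1) a3@(0,1) a4@(0,0) a5@(2,4) a6@(3,1) a7@(3,1) a8@(3,1) a9@(0,0) | pheromone: 4 1 0 0 0 / 0 0 0 0 0 / 0 0 3 0 4 / 0 11 0 0 0 / 0 0 0 0 0 / 0 0 0 0 0
t=3: a0@(0,0) a1@(3,1) a2@(3,1) a3@(0,0) a4@(0,0) a5@(2,4) a6@(3,1) a7@(3,1) a8@(3,1) a9@(0,0) | pheromone: 7 0 0 0 0 / 0 0 0 0 0 / 0 0 2 0 4 / 0 15 0 0 0 / 0 0 0 0 0 / 0 0 0 0 0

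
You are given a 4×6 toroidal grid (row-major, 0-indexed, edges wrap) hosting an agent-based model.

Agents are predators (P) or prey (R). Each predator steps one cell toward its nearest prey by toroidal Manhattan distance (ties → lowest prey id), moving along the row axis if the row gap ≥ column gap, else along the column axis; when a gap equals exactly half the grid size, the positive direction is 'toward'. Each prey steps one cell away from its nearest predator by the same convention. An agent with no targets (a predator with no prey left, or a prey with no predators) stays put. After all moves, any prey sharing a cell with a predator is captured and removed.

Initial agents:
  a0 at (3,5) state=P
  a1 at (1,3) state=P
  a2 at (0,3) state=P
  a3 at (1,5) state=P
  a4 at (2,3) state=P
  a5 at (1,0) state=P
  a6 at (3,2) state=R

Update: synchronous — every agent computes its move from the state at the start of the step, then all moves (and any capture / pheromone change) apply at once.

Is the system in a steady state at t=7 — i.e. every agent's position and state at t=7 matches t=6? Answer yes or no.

t=1: a0@(3,0):P a1@(2,3):P a2@(3,3):P a3@(1,0):P a4@(3,3):P a5@(2,0):P a6@(2,2):R
t=2: a0@(3,1):P a1@(2,2):P a2@(2,3):P a3@(1,1):P a4@(2,3):P a5@(2,1):P
t=3: (unchanged — steady state)

yes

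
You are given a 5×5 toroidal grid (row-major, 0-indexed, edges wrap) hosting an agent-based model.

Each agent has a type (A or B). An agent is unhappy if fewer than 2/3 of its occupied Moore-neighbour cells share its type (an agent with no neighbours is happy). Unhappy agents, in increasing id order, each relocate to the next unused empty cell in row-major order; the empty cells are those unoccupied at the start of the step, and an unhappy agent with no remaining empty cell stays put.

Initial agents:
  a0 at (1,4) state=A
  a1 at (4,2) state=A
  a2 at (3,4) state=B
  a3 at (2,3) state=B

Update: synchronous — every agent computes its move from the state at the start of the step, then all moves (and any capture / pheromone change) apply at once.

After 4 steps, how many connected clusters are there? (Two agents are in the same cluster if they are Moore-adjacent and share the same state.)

t=1: a0@(0,0):A a1@(4,2):A a2@(3,4):B a3@(0,1):B
t=2: a0@(0,2):A a1@(0,3):A a2@(3,4):B a3@(0,4):B
t=3: a0@(0,2):A a1@(0,0):A a2@(3,4):B a3@(0,1):B
t=4: a0@(0,3):A a1@(0,4):A a2@(3,4):B a3@(1,0):B

3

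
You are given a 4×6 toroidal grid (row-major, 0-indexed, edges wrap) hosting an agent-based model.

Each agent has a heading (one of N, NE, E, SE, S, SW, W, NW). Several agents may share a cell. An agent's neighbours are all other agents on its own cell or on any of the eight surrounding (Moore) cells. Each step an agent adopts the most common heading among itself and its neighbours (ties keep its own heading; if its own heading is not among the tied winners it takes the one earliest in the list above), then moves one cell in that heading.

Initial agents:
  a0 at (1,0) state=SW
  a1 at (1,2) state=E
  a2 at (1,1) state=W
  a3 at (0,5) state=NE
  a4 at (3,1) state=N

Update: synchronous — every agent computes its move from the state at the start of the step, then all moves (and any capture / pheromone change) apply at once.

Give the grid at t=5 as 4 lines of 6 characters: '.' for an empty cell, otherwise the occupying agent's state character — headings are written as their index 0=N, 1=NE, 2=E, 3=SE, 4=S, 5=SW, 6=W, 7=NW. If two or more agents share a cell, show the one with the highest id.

t=1: a0@(2,5):SW a1@(1,3):E a2@(1,0):W a3@(3,0):NE a4@(2,1):N
t=2: a0@(3,4):SW a1@(1,4):E a2@(1,5):W a3@(2,1):NE a4@(1,1):N
t=3: a0@(0,3):SW a1@(1,5):E a2@(1,4):W a3@(1,2):NE a4@(0,1):N
t=4: a0@(1,2):SW a1@(1,0):E a2@(1,3):W a3@(0,3):NE a4@(3,1):N
t=5: a0@(2,1):SW a1@(1,1):E a2@(1,2):W a3@(3,4):NE a4@(2,1):N

......
.26...
.0....
....1.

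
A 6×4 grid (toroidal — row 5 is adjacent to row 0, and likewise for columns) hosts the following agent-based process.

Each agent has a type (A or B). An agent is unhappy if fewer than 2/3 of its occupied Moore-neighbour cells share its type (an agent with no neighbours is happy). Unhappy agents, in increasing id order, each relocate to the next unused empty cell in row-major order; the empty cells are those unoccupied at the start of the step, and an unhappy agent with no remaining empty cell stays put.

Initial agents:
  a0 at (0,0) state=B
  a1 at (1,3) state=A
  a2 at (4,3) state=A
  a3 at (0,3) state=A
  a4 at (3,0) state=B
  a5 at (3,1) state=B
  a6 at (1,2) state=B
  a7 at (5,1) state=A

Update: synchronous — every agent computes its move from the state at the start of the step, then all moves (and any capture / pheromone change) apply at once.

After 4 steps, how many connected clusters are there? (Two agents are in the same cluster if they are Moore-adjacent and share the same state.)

4

t=1: a0@(0,1):B a1@(0,2):A a2@(1,0):A a3@(1,1):A a4@(2,0):B a5@(3,1):B a6@(2,1):B a7@(2,2):A
t=2: a0@(0,0):B a1@(0,3):A a2@(1,2):A a3@(1,3):A a4@(2,3):B a5@(3,1):B a6@(3,0):B a7@(3,2):A
t=3: a0@(0,1):B a1@(0,3):A a2@(1,2):A a3@(0,2):A a4@(1,0):B a5@(1,1):B a6@(3,0):B a7@(2,0):A
t=4: a0@(0,0):B a1@(0,3):A a2@(1,3):A a3@(2,1):A a4@(2,2):B a5@(2,3):B a6@(3,1):B a7@(3,2):A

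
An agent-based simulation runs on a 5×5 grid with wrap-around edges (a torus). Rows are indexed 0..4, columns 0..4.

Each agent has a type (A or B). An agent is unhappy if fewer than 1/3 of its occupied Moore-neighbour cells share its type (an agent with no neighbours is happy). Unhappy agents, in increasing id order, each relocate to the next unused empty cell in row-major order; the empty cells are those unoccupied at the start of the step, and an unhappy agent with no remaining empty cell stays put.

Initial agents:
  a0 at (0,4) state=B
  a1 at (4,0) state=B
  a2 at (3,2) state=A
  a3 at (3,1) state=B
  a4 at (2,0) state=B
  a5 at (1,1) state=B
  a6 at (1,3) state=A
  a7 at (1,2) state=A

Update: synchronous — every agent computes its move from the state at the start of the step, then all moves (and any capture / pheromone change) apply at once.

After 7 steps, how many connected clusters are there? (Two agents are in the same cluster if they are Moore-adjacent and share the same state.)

t=1: a0@(0,4):B a1@(4,0):B a2@(0,0):A a3@(3,1):B a4@(2,0):B a5@(1,1):B a6@(1,3):A a7@(1,2):A
t=2: a0@(0,4):B a1@(4,0):B a2@(0,1):A a3@(3,1):B a4@(2,0):B a5@(1,1):B a6@(1,3):A a7@(1,2):A
t=3: (unchanged — steady state)

2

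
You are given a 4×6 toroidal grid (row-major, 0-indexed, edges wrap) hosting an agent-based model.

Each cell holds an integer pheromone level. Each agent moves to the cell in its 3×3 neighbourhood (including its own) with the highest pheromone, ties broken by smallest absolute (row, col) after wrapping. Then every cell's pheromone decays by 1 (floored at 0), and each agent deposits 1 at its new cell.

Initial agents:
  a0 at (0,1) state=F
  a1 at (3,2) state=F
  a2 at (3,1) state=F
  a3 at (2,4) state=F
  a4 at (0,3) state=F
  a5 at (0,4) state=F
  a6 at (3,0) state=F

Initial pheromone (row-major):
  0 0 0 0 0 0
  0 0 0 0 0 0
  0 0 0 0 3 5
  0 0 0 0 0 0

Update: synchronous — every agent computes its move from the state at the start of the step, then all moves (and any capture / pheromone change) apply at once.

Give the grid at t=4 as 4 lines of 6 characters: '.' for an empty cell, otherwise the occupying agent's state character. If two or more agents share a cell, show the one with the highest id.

t=1: a0@(0,0) a1@(0,1) a2@(0,0) a3@(2,5) a4@(0,2) a5@(0,3) a6@(2,5) | pheromone: 2 1 1 1 0 0 / 0 0 0 0 0 0 / 0 0 0 0 2 6 / 0 0 0 0 0 0
t=2: a0@(0,0) a1@(0,0) a2@(0,0) a3@(2,5) a4@(0,1) a5@(0,2) a6@(2,5) | pheromone: 4 1 1 0 0 0 / 0 0 0 0 0 0 / 0 0 0 0 1 7 / 0 0 0 0 0 0
t=3: a0@(0,0) a1@(0,0) a2@(0,0) a3@(2,5) a4@(0,0) a5@(0,1) a6@(2,5) | pheromone: 7 1 0 0 0 0 / 0 0 0 0 0 0 / 0 0 0 0 0 8 / 0 0 0 0 0 0
t=4: a0@(0,0) a1@(0,0) a2@(0,0) a3@(2,5) a4@(0,0) a5@(0,0) a6@(2,5) | pheromone: 11 0 0 0 0 0 / 0 0 0 0 0 0 / 0 0 0 0 0 9 / 0 0 0 0 0 0

F.....
......
.....F
......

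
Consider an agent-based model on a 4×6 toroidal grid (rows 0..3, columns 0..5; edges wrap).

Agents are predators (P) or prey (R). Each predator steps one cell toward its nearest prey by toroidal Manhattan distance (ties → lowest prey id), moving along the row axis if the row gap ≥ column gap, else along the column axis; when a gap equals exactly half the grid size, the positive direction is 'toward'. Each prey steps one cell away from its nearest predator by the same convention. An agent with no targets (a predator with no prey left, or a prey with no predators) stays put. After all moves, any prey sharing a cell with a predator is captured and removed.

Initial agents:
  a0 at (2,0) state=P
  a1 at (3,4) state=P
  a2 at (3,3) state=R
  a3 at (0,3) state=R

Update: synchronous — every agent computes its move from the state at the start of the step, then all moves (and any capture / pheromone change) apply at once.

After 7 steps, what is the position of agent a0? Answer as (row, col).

(3, 2)

t=1: a0@(2,1):P a1@(3,3):P a2@(3,2):R a3@(1,3):R
t=2: a0@(3,1):P a1@(3,2):P a3@(0,3):R
t=3: a0@(3,2):P a1@(0,2):P a3@(1,3):R
t=4: a0@(0,2):P a1@(1,2):P a3@(2,3):R
t=5: a0@(1,2):P a1@(2,2):P a3@(3,3):R
t=6: a0@(2,2):P a1@(3,2):P a3@(0,3):R
t=7: a0@(3,2):P a1@(0,2):P a3@(1,3):R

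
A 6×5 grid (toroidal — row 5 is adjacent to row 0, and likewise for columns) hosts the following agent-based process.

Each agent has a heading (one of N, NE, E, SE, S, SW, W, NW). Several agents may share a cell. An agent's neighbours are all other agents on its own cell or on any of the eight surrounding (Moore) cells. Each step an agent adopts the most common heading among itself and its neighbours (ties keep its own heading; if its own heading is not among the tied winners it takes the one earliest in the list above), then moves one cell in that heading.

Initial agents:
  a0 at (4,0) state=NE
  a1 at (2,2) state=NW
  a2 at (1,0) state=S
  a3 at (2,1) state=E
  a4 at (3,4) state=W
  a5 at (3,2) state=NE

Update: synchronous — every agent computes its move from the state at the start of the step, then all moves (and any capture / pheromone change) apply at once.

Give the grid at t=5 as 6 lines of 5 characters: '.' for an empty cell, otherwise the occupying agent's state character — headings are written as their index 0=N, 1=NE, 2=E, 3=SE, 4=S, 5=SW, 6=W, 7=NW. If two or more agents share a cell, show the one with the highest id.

.....
.....
.....
.1..6
.11..
1....

t=1: a0@(3,1):NE a1@(1,1):NW a2@(2,0):S a3@(2,2):E a4@(3,3):W a5@(2,3):NE
t=2: a0@(2,2):NE a1@(0,0):NW a2@(3,0):S a3@(1,3):NE a4@(3,2):W a5@(1,4):NE
t=3: a0@(1,3):NE a1@(5,4):NW a2@(4,0):S a3@(0,4):NE a4@(3,1):W a5@(0,0):NE
t=4: a0@(0,4):NE a1@(4,0):NE a2@(5,0):S a3@(5,0):NE a4@(3,0):W a5@(5,1):NE
t=5: a0@(5,0):NE a1@(3,1):NE a2@(4,1):NE a3@(4,1):NE a4@(3,4):W a5@(4,2):NE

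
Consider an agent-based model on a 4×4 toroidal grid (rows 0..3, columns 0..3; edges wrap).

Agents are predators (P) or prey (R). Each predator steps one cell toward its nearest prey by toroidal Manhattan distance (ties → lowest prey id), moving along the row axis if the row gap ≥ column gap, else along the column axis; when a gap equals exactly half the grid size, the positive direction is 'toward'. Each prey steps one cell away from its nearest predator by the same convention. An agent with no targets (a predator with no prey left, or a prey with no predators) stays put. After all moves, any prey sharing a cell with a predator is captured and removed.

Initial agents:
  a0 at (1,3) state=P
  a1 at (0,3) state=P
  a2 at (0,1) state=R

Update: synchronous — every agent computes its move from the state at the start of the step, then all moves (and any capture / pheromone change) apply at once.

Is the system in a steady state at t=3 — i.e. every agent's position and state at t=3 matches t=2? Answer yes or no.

t=1: a0@(1,0):P a1@(0,0):P
t=2: (unchanged — steady state)

yes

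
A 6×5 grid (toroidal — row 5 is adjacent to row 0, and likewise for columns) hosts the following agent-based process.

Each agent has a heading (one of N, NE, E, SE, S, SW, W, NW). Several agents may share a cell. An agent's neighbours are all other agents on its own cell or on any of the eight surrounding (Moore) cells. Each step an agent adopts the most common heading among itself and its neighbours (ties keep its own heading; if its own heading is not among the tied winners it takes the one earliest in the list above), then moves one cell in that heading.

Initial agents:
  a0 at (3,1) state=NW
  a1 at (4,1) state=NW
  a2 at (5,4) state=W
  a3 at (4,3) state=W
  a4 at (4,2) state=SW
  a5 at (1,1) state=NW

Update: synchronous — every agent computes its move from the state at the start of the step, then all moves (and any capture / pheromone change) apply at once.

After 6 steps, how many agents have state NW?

t=1: a0@(2,0):NW a1@(3,0):NW a2@(5,3):W a3@(4,2):W a4@(3,1):NW a5@(0,0):NW
t=2: a0@(1,4):NW a1@(2,4):NW a2@(5,2):W a3@(4,1):W a4@(2,0):NW a5@(5,4):NW
t=3: a0@(0,3):NW a1@(1,3):NW a2@(5,1):W a3@(4,0):W a4@(1,4):NW a5@(4,3):NW
t=4: a0@(5,2):NW a1@(0,2):NW a2@(5,0):W a3@(4,4):W a4@(0,3):NW a5@(3,2):NW
t=5: a0@(4,1):NW a1@(5,1):NW a2@(5,4):W a3@(4,3):W a4@(5,2):NW a5@(2,1):NW
t=6: a0@(3,0):NW a1@(4,0):NW a2@(5,3):W a3@(4,2):W a4@(4,1):NW a5@(1,0):NW

4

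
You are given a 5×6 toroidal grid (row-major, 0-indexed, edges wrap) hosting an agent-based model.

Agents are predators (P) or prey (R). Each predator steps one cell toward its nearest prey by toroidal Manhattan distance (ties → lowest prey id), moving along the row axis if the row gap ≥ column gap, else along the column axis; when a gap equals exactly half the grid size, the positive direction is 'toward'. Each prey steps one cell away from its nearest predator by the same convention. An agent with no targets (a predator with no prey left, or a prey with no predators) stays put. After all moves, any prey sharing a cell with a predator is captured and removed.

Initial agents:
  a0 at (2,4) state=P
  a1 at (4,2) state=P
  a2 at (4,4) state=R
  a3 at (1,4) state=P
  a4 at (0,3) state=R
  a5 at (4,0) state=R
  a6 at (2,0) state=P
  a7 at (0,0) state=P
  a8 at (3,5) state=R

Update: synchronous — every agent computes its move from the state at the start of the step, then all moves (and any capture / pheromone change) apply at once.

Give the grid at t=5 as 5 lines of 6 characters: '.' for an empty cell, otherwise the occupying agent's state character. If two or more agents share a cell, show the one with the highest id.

......
......
......
.RPP..
......

t=1: a0@(3,4):P a1@(4,3):P a3@(0,4):P a4@(1,3):R a6@(3,0):P a7@(4,0):P a8@(4,5):R
t=2: a0@(4,4):P a1@(0,3):P a3@(1,4):P a4@(2,3):R a6@(4,0):P a7@(4,5):P
t=3: a0@(3,4):P a1@(1,3):P a3@(2,4):P a4@(3,3):R a6@(4,1):P a7@(3,5):P
t=4: a0@(3,3):P a1@(2,3):P a3@(3,4):P a4@(3,2):R a6@(4,2):P a7@(3,4):P
t=5: a0@(3,2):P a1@(3,3):P a3@(3,3):P a4@(3,1):R a6@(3,2):P a7@(3,3):P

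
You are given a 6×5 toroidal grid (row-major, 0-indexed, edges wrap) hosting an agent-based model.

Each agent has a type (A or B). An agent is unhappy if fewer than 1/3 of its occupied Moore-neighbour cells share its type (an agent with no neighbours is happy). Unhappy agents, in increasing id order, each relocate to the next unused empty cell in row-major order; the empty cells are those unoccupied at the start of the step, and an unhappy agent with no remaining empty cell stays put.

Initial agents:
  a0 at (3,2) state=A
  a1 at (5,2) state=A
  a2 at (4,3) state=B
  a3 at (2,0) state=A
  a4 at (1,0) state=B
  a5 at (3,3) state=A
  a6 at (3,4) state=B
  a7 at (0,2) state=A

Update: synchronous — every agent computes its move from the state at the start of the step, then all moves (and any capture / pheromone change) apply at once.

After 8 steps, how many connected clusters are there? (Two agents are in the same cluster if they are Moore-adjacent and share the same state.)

t=1: a0@(3,2):A a1@(5,2):A a2@(0,0):B a3@(0,1):A a4@(0,3):B a5@(3,3):A a6@(3,4):B a7@(0,2):A
t=2: a0@(3,2):A a1@(5,2):A a2@(0,4):B a3@(0,1):A a4@(1,0):B a5@(3,3):A a6@(1,1):B a7@(0,2):A
t=3: (unchanged — steady state)

3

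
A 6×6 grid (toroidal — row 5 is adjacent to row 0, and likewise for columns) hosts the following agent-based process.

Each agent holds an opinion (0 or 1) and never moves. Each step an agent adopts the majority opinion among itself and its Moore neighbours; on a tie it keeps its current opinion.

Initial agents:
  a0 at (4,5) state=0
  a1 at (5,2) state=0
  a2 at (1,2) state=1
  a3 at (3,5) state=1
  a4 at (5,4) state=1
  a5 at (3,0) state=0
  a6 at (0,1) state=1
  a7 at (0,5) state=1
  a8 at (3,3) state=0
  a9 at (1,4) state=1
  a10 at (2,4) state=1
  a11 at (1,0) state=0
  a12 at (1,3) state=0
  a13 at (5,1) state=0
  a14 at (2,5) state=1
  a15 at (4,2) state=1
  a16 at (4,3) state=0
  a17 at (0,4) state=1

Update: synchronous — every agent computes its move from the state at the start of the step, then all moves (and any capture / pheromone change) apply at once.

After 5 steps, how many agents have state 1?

t=1: a0@(4,5):0 a1@(5,2):0 a2@(1,2):1 a3@(3,5):1 a4@(5,4):1 a5@(3,0):0 a6@(0,1):0 a7@(0,5):1 a8@(3,3):0 a9@(1,4):1 a10@(2,4):1 a11@(1,0):1 a12@(1,3):1 a13@(5,1):0 a14@(2,5):1 a15@(4,2):0 a16@(4,3):0 a17@(0,4):1
t=2: (unchanged — steady state)

10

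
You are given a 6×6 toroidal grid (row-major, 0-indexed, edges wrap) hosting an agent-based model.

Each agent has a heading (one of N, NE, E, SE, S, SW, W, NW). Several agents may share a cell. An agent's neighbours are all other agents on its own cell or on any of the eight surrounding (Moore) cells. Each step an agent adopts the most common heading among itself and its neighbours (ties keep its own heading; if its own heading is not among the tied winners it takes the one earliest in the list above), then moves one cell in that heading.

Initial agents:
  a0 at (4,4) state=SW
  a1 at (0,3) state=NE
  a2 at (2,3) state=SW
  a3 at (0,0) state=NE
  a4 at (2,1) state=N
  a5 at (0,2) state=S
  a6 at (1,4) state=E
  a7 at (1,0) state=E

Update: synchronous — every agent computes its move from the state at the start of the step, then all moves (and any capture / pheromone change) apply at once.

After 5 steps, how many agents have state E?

5

t=1: a0@(5,3):SW a1@(5,4):NE a2@(3,2):SW a3@(5,1):NE a4@(1,1):N a5@(1,2):S a6@(1,5):E a7@(1,1):E
t=2: a0@(0,2):SW a1@(4,5):NE a2@(4,1):SW a3@(4,2):NE a4@(0,1):N a5@(2,2):S a6@(1,0):E a7@(1,2):E
t=3: a0@(1,1):SW a1@(3,0):NE a2@(5,0):SW a3@(3,3):NE a4@(0,2):E a5@(3,2):S a6@(1,1):E a7@(1,3):E
t=4: a0@(1,2):E a1@(2,1):NE a2@(0,5):SW a3@(2,4):NE a4@(0,3):E a5@(4,2):S a6@(1,2):E a7@(1,4):E
t=5: a0@(1,3):E a1@(2,2):E a2@(1,4):SW a3@(1,5):NE a4@(0,4):E a5@(5,2):S a6@(1,3):E a7@(1,5):E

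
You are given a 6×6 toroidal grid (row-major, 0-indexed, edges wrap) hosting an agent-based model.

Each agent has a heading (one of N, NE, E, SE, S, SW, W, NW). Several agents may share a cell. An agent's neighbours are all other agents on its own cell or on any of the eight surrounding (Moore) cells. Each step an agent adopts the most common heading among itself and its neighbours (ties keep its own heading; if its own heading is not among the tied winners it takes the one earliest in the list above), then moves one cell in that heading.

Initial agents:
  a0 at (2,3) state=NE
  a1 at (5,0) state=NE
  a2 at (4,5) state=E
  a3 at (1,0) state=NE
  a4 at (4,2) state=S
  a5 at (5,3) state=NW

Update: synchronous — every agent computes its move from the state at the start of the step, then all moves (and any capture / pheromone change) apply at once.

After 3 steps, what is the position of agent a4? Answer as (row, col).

(3, 4)

t=1: a0@(1,4):NE a1@(4,1):NE a2@(4,0):E a3@(0,1):NE a4@(5,2):S a5@(4,2):NW
t=2: a0@(0,5):NE a1@(3,2):NE a2@(4,1):E a3@(5,2):NE a4@(4,3):NE a5@(3,1):NW
t=3: a0@(5,0):NE a1@(2,3):NE a2@(3,2):NE a3@(4,3):NE a4@(3,4):NE a5@(2,0):NW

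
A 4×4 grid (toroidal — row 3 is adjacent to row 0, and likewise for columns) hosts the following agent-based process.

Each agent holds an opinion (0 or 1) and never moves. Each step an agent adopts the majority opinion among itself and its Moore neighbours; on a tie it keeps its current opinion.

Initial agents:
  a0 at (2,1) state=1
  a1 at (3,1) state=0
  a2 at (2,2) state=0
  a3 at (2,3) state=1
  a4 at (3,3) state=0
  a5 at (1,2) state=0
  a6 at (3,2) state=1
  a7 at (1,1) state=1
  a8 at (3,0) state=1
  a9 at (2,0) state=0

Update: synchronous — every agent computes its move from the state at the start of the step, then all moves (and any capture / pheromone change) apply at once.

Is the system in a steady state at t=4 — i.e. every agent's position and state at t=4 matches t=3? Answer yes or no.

t=1: a0@(2,1):1 a1@(3,1):0 a2@(2,2):0 a3@(2,3):0 a4@(3,3):0 a5@(1,2):1 a6@(3,2):1 a7@(1,1):0 a8@(3,0):1 a9@(2,0):1
t=2: a0@(2,1):1 a1@(3,1):1 a2@(2,2):0 a3@(2,3):1 a4@(3,3):0 a5@(1,2):0 a6@(3,2):0 a7@(1,1):1 a8@(3,0):1 a9@(2,0):0
t=3: a0@(2,1):1 a1@(3,1):1 a2@(2,2):0 a3@(2,3):0 a4@(3,3):0 a5@(1,2):1 a6@(3,2):0 a7@(1,1):0 a8@(3,0):1 a9@(2,0):1
t=4: a0@(2,1):1 a1@(3,1):1 a2@(2,2):0 a3@(2,3):0 a4@(3,3):0 a5@(1,2):0 a6@(3,2):0 a7@(1,1):1 a8@(3,0):1 a9@(2,0):1

no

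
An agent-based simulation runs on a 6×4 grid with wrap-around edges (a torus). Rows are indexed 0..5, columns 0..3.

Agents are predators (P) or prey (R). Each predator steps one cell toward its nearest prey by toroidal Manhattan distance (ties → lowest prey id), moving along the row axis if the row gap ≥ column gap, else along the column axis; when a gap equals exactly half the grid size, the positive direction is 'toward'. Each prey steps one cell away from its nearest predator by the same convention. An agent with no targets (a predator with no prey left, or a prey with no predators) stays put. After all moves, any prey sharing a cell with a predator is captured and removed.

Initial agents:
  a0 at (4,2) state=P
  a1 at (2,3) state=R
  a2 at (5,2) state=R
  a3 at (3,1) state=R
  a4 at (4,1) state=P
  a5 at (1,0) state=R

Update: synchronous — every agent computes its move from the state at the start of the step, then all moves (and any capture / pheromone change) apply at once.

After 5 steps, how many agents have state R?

t=1: a0@(5,2):P a1@(1,3):R a2@(0,2):R a3@(2,1):R a4@(3,1):P a5@(0,0):R
t=2: a0@(0,2):P a1@(2,3):R a2@(1,2):R a3@(1,1):R a4@(2,1):P a5@(0,3):R
t=3: a0@(1,2):P a1@(2,2):R a2@(2,2):R a3@(0,1):R a4@(1,1):P a5@(0,0):R
t=4: a0@(2,2):P a1@(3,2):R a2@(3,2):R a3@(5,1):R a4@(0,1):P a5@(5,0):R
t=5: a0@(3,2):P a1@(4,2):R a2@(4,2):R a3@(4,1):R a4@(5,1):P a5@(4,0):R

4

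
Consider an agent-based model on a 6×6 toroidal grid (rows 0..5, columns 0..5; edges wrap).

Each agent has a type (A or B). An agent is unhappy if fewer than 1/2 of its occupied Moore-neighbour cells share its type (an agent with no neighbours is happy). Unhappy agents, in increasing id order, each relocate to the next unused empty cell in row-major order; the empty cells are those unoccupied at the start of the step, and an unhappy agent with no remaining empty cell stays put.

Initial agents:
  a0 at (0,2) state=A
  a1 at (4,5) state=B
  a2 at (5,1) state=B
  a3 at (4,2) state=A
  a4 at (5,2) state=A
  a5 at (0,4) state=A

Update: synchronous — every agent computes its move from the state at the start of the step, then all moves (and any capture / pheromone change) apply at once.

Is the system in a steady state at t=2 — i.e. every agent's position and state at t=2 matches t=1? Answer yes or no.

yes

t=1: a0@(0,2):A a1@(4,5):B a2@(0,0):B a3@(4,2):A a4@(5,2):A a5@(0,4):A
t=2: (unchanged — steady state)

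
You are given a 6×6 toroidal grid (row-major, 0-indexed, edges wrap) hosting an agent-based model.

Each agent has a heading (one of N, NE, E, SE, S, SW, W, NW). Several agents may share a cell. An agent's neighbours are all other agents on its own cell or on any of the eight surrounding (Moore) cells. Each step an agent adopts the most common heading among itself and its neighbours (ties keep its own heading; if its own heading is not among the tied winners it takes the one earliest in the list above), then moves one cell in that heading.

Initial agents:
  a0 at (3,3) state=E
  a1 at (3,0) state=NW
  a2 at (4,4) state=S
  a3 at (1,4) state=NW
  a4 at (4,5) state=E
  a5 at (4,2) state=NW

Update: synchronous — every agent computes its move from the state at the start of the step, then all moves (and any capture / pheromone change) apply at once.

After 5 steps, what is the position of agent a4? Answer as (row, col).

(4, 4)

t=1: a0@(3,4):E a1@(2,5):NW a2@(4,5):E a3@(0,3):NW a4@(4,0):E a5@(3,1):NW
t=2: a0@(3,5):E a1@(1,4):NW a2@(4,0):E a3@(5,2):NW a4@(4,1):E a5@(2,0):NW
t=3: a0@(3,0):E a1@(0,3):NW a2@(4,1):E a3@(4,1):NW a4@(4,2):E a5@(1,5):NW
t=4: a0@(3,1):E a1@(5,2):NW a2@(4,2):E a3@(4,2):E a4@(4,3):E a5@(0,4):NW
t=5: a0@(3,2):E a1@(5,3):E a2@(4,3):E a3@(4,3):E a4@(4,4):E a5@(5,3):NW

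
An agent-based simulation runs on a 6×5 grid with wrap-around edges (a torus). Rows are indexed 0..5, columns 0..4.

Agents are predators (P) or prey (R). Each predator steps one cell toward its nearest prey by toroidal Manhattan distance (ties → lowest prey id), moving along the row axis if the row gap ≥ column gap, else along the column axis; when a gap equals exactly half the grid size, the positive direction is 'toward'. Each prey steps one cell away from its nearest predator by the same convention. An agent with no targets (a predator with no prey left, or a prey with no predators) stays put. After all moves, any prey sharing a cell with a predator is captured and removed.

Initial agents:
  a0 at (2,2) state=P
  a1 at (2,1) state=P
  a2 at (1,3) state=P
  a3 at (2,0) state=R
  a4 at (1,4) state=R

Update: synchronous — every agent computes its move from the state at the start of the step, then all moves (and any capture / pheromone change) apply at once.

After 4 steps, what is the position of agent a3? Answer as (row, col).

(2, 1)

t=1: a0@(2,1):P a1@(2,0):P a2@(1,4):P a3@(2,4):R a4@(1,0):R
t=2: a0@(2,0):P a1@(2,4):P a2@(2,4):P a3@(2,3):R a4@(0,0):R
t=3: a0@(2,4):P a1@(2,3):P a2@(2,3):P a3@(2,2):R a4@(5,0):R
t=4: a0@(2,3):P a1@(2,2):P a2@(2,2):P a3@(2,1):R a4@(4,0):R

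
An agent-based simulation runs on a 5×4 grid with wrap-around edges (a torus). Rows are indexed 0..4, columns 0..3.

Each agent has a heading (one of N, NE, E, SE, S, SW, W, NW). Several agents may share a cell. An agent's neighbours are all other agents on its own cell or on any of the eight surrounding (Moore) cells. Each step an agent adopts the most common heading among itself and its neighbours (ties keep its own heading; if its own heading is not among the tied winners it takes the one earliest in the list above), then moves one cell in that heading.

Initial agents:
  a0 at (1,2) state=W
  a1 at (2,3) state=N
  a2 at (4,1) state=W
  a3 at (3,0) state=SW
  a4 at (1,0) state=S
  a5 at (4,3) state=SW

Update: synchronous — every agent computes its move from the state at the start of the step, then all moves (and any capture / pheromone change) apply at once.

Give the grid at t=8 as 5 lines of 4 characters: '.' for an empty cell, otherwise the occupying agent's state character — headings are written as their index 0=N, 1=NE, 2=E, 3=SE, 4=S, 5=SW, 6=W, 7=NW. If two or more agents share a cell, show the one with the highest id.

66..
..66
....
....
66..

t=1: a0@(1,1):W a1@(1,3):N a2@(4,0):W a3@(4,3):SW a4@(2,0):S a5@(0,2):SW
t=2: a0@(1,0):W a1@(0,3):N a2@(4,3):W a3@(0,2):SW a4@(3,0):S a5@(1,1):SW
t=3: a0@(1,3):W a1@(0,2):W a2@(4,2):W a3@(1,1):SW a4@(4,0):S a5@(2,0):SW
t=4: a0@(1,2):W a1@(0,1):W a2@(4,1):W a3@(2,0):SW a4@(0,0):S a5@(3,3):SW
t=5: a0@(1,1):W a1@(0,0):W a2@(4,0):W a3@(3,3):SW a4@(0,3):W a5@(4,2):SW
t=6: a0@(1,0):W a1@(0,3):W a2@(4,3):W a3@(4,2):SW a4@(0,2):W a5@(0,1):SW
t=7: a0@(1,3):W a1@(0,2):W a2@(4,2):W a3@(4,1):W a4@(0,1):W a5@(1,0):SW
t=8: a0@(1,2):W a1@(0,1):W a2@(4,1):W a3@(4,0):W a4@(0,0):W a5@(1,3):W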